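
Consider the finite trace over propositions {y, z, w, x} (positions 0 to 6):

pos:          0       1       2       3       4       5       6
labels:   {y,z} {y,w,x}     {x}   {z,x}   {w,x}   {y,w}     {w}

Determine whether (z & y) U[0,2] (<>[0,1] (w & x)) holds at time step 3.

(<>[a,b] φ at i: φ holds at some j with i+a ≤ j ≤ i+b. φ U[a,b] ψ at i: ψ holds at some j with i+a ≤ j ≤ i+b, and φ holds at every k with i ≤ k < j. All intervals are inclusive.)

Yes

Need some j in [3,5] with <>[0,1] (w & x), and (z & y) at every k in [3,j-1].
  j=3: <>[0,1] (w & x) holds; no prefix to check → satisfied.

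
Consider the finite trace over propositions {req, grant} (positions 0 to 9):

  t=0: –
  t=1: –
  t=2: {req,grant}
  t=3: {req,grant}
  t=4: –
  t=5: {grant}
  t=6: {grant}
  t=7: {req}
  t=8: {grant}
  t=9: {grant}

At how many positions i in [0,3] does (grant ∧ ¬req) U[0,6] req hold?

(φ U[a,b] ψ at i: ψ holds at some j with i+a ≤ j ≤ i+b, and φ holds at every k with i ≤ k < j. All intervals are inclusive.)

Evaluate at each i in [0,3]:
  i=0: ✗ (lhs fails at k=0 before rhs at j=2)
  i=1: ✗ (lhs fails at k=1 before rhs at j=2)
  i=2: ✓ (rhs at j=2)
  i=3: ✓ (rhs at j=3)
Positions where it holds: {2, 3} → 2.

2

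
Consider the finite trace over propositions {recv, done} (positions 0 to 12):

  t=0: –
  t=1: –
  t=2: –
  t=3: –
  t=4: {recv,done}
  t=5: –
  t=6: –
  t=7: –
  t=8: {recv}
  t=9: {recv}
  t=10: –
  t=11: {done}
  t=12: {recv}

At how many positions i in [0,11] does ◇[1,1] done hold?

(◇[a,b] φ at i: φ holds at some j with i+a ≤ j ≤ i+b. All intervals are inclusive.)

Evaluate at each i in [0,11]:
  i=0: ✗ (none in [1,1])
  i=1: ✗ (none in [2,2])
  i=2: ✗ (none in [3,3])
  i=3: ✓ (witness j=4)
  i=4: ✗ (none in [5,5])
  i=5: ✗ (none in [6,6])
  i=6: ✗ (none in [7,7])
  i=7: ✗ (none in [8,8])
  i=8: ✗ (none in [9,9])
  i=9: ✗ (none in [10,10])
  i=10: ✓ (witness j=11)
  i=11: ✗ (none in [12,12])
Positions where it holds: {3, 10} → 2.

2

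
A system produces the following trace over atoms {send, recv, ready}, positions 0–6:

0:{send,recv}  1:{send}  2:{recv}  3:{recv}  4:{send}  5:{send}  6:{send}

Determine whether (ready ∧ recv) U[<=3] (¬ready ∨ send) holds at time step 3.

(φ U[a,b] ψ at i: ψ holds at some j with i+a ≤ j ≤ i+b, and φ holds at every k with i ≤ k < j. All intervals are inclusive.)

Holds

Need some j in [3,6] with (¬ready ∨ send), and (ready ∧ recv) at every k in [3,j-1].
  j=3: (¬ready ∨ send) holds; no prefix to check → satisfied.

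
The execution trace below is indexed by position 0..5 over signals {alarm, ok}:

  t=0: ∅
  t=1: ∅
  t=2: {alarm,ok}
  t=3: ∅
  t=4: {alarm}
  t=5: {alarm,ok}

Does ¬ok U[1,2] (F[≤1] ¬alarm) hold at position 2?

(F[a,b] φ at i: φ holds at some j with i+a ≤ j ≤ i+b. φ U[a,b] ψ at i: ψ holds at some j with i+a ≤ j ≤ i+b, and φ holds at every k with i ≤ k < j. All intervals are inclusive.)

False

Need some j in [3,4] with F[≤1] ¬alarm, and ¬ok at every k in [2,j-1].
  j=3: F[≤1] ¬alarm holds, but ¬ok fails at k=2 → not this j.
  j=4: F[≤1] ¬alarm — fails (none in [4,5]).
No j in the window works → until fails.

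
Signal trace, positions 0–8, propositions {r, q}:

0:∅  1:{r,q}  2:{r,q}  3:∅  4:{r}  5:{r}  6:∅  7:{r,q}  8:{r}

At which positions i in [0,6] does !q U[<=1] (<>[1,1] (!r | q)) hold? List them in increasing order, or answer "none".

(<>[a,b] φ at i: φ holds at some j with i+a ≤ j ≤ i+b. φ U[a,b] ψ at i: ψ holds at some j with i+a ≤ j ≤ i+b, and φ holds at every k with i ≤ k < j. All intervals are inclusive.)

0, 1, 2, 4, 5, 6

Evaluate at each i in [0,6]:
  i=0: ✓ (rhs at j=0)
  i=1: ✓ (rhs at j=1)
  i=2: ✓ (rhs at j=2)
  i=3: ✗ (no rhs in [3,4])
  i=4: ✓ (rhs at j=5; lhs holds on [4,4])
  i=5: ✓ (rhs at j=5)
  i=6: ✓ (rhs at j=6)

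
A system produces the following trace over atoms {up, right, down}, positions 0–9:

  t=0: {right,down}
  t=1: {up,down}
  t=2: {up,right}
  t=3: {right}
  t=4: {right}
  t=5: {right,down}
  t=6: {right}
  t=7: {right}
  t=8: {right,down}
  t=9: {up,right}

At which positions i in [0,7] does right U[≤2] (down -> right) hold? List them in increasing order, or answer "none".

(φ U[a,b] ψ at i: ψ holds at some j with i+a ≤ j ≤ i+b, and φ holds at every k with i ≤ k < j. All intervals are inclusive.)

Evaluate at each i in [0,7]:
  i=0: ✓ (rhs at j=0)
  i=1: ✗ (lhs fails at k=1 before rhs at j=2)
  i=2: ✓ (rhs at j=2)
  i=3: ✓ (rhs at j=3)
  i=4: ✓ (rhs at j=4)
  i=5: ✓ (rhs at j=5)
  i=6: ✓ (rhs at j=6)
  i=7: ✓ (rhs at j=7)

0, 2, 3, 4, 5, 6, 7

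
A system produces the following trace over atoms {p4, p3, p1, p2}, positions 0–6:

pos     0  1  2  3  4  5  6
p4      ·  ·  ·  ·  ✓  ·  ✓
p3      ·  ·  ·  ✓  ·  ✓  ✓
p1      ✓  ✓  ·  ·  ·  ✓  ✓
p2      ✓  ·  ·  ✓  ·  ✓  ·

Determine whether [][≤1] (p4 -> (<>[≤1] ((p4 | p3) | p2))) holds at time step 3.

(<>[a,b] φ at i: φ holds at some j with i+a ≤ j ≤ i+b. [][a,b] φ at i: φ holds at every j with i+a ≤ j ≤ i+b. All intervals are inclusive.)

Check (p4 -> (<>[≤1] ((p4 | p3) | p2))) at every j in [3,4]:
  j=3: antecedent false → ✓
  j=4: antecedent true; consequent holds (witness at 4) → ✓
All positions satisfy it → formula holds.

True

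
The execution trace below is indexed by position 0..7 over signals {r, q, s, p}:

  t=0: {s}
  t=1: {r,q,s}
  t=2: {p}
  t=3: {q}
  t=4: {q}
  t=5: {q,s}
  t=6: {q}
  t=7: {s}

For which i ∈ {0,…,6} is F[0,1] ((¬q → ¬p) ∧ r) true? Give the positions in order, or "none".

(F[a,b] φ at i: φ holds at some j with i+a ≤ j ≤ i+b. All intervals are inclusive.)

0, 1

Evaluate at each i in [0,6]:
  i=0: ✓ (witness j=1)
  i=1: ✓ (witness j=1)
  i=2: ✗ (none in [2,3])
  i=3: ✗ (none in [3,4])
  i=4: ✗ (none in [4,5])
  i=5: ✗ (none in [5,6])
  i=6: ✗ (none in [6,7])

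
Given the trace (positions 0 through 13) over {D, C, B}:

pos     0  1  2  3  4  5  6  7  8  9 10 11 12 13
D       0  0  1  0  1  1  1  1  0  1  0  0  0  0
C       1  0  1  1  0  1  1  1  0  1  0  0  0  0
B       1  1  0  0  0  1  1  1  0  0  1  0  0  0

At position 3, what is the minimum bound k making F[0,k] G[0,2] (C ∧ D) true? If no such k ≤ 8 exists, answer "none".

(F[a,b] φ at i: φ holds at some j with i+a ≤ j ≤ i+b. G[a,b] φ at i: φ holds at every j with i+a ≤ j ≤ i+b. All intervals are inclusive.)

Scan j = 3,4,… for G[0,2] (C ∧ D):
  j=3: fails
  j=4: fails
  j=5: holds
First hit at j=5, so smallest k = 5-3 = 2.

2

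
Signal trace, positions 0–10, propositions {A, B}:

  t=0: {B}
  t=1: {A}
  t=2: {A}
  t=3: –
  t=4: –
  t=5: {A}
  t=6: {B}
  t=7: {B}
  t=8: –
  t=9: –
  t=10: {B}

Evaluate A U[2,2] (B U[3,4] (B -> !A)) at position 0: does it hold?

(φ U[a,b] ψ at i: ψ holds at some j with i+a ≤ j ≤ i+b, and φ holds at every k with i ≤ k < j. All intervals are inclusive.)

No

Need some j in [2,2] with (B U[3,4] (B -> !A)), and A at every k in [0,j-1].
  j=2: (B U[3,4] (B -> !A)) — fails.
No j in the window works → until fails.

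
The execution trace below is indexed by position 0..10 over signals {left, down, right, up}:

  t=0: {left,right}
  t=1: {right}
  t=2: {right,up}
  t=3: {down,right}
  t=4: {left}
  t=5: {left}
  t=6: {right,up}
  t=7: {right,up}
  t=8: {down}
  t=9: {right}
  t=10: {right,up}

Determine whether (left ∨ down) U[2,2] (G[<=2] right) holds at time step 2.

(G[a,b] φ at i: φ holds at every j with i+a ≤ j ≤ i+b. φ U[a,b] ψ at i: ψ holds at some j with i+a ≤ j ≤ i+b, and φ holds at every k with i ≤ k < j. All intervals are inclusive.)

Need some j in [4,4] with G[<=2] right, and (left ∨ down) at every k in [2,j-1].
  j=4: G[<=2] right — fails at 4.
No j in the window works → until fails.

No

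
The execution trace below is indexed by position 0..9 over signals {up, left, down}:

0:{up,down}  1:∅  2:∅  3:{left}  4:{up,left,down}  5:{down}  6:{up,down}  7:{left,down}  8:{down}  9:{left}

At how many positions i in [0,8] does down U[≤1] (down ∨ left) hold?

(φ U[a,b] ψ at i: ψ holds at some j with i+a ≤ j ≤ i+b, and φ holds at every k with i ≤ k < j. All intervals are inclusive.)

Evaluate at each i in [0,8]:
  i=0: ✓ (rhs at j=0)
  i=1: ✗ (no rhs in [1,2])
  i=2: ✗ (lhs fails at k=2 before rhs at j=3)
  i=3: ✓ (rhs at j=3)
  i=4: ✓ (rhs at j=4)
  i=5: ✓ (rhs at j=5)
  i=6: ✓ (rhs at j=6)
  i=7: ✓ (rhs at j=7)
  i=8: ✓ (rhs at j=8)
Positions where it holds: {0, 3, 4, 5, 6, 7, 8} → 7.

7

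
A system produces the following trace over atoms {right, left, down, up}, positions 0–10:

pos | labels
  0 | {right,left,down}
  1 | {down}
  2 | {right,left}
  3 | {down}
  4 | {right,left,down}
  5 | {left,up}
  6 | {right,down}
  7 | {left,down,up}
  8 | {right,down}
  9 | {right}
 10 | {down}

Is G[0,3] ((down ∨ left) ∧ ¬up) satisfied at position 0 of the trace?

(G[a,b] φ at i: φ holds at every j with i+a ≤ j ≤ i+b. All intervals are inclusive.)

Holds

Check ((down ∨ left) ∧ ¬up) at every j in [0,3]:
  j=0: true
  j=1: true
  j=2: true
  j=3: true
All positions satisfy it → formula holds.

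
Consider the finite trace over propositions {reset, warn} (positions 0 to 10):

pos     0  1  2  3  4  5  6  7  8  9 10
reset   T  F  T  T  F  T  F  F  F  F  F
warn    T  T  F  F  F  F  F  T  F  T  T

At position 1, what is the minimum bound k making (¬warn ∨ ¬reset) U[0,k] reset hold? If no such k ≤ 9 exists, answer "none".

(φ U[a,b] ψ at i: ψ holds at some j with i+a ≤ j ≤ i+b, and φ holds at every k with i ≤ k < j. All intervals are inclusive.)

Need earliest j ≥ 1 with reset, and (¬warn ∨ ¬reset) at every k in [1,j-1].
  j=1: rhs fails.
  j=2: rhs holds; lhs holds on [1,1]. k = 1.

1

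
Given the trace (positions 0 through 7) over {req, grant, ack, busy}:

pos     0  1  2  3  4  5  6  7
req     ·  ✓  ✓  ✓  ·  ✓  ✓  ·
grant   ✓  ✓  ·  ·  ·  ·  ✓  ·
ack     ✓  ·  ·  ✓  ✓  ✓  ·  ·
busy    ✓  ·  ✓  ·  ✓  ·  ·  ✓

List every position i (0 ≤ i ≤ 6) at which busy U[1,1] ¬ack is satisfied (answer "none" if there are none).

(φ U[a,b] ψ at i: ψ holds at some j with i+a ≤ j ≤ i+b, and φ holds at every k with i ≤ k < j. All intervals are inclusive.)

0

Evaluate at each i in [0,6]:
  i=0: ✓ (rhs at j=1; lhs holds on [0,0])
  i=1: ✗ (lhs fails at k=1 before rhs at j=2)
  i=2: ✗ (no rhs in [3,3])
  i=3: ✗ (no rhs in [4,4])
  i=4: ✗ (no rhs in [5,5])
  i=5: ✗ (lhs fails at k=5 before rhs at j=6)
  i=6: ✗ (lhs fails at k=6 before rhs at j=7)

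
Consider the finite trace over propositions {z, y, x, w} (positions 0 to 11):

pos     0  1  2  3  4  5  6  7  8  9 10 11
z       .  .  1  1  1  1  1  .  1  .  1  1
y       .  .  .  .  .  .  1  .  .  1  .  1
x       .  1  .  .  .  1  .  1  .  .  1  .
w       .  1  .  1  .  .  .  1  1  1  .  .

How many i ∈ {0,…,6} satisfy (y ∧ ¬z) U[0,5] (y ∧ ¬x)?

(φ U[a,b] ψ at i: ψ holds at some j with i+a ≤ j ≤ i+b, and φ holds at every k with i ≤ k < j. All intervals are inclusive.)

1

Evaluate at each i in [0,6]:
  i=0: ✗ (no rhs in [0,5])
  i=1: ✗ (lhs fails at k=1 before rhs at j=6)
  i=2: ✗ (lhs fails at k=2 before rhs at j=6)
  i=3: ✗ (lhs fails at k=3 before rhs at j=6)
  i=4: ✗ (lhs fails at k=4 before rhs at j=6)
  i=5: ✗ (lhs fails at k=5 before rhs at j=6)
  i=6: ✓ (rhs at j=6)
Positions where it holds: {6} → 1.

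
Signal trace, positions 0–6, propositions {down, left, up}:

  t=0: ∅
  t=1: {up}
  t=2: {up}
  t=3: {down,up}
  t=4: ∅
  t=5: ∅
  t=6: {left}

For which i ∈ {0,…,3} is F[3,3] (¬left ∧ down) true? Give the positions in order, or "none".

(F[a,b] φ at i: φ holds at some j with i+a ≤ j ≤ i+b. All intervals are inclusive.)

Evaluate at each i in [0,3]:
  i=0: ✓ (witness j=3)
  i=1: ✗ (none in [4,4])
  i=2: ✗ (none in [5,5])
  i=3: ✗ (none in [6,6])

0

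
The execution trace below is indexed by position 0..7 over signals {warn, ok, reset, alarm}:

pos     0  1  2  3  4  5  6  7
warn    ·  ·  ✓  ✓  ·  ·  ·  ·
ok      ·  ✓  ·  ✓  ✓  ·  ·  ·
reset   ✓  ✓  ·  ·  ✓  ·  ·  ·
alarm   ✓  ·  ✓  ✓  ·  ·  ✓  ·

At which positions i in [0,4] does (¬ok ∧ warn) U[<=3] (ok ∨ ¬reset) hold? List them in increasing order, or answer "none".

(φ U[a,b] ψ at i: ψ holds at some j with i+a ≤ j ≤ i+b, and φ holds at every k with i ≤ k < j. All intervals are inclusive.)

Evaluate at each i in [0,4]:
  i=0: ✗ (lhs fails at k=0 before rhs at j=1)
  i=1: ✓ (rhs at j=1)
  i=2: ✓ (rhs at j=2)
  i=3: ✓ (rhs at j=3)
  i=4: ✓ (rhs at j=4)

1, 2, 3, 4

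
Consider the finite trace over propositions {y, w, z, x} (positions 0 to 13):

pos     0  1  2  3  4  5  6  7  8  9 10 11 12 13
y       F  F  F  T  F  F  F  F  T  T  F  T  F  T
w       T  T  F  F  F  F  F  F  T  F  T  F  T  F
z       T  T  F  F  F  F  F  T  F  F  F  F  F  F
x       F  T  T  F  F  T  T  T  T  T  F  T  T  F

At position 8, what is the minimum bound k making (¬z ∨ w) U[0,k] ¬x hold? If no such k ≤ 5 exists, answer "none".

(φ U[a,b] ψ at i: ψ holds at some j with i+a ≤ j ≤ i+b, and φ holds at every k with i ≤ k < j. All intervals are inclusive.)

Need earliest j ≥ 8 with ¬x, and (¬z ∨ w) at every k in [8,j-1].
  j=8: rhs fails.
  j=9: rhs fails.
  j=10: rhs holds; lhs holds on [8,9]. k = 2.

2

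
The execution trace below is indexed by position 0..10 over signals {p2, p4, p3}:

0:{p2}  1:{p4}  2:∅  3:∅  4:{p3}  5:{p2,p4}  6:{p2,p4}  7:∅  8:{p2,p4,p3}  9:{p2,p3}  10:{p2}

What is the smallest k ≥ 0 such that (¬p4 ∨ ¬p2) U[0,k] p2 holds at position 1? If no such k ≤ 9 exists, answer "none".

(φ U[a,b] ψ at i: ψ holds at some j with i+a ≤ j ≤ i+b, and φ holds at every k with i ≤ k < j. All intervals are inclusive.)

4

Need earliest j ≥ 1 with p2, and (¬p4 ∨ ¬p2) at every k in [1,j-1].
  j=1: rhs fails.
  j=2: rhs fails.
  j=3: rhs fails.
  j=4: rhs fails.
  j=5: rhs holds; lhs holds on [1,4]. k = 4.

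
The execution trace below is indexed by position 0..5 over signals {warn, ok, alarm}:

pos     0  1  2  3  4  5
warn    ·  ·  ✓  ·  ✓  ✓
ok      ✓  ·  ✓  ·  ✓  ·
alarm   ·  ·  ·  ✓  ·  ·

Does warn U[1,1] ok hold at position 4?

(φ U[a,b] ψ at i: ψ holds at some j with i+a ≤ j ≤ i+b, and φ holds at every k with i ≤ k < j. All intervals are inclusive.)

Need some j in [5,5] with ok, and warn at every k in [4,j-1].
  j=5: ok false.
No j in the window works → until fails.

False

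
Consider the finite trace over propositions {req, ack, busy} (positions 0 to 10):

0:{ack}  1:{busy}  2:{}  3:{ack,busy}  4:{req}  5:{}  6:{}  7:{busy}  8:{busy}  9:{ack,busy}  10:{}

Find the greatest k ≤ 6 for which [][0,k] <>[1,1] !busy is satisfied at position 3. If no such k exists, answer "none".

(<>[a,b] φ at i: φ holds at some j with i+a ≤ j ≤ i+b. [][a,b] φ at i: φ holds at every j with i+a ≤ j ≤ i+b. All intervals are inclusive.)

<>[1,1] !busy must hold from j=3 onward; find where it first fails.
  j=3: holds
  j=4: holds
  j=5: holds
  j=6: fails
Holds on [3,5], so largest k = 2.

2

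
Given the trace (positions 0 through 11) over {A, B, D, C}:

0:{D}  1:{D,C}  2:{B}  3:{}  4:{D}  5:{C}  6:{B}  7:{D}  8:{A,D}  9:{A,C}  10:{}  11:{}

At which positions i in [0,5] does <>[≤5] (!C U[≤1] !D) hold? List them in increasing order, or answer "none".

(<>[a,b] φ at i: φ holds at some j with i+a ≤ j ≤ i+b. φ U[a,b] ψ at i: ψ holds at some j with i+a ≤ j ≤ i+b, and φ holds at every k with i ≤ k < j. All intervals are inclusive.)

0, 1, 2, 3, 4, 5

Evaluate at each i in [0,5]:
  i=0: ✓ (witness j=2)
  i=1: ✓ (witness j=2)
  i=2: ✓ (witness j=2)
  i=3: ✓ (witness j=3)
  i=4: ✓ (witness j=4)
  i=5: ✓ (witness j=5)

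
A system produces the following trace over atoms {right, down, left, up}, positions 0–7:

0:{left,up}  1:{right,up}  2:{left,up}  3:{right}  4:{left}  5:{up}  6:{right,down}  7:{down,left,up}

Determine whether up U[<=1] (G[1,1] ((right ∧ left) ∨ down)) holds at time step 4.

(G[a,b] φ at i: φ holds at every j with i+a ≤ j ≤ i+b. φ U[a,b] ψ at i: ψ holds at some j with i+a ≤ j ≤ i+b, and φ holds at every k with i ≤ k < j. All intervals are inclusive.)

False

Need some j in [4,5] with G[1,1] ((right ∧ left) ∨ down), and up at every k in [4,j-1].
  j=4: G[1,1] ((right ∧ left) ∨ down) — fails at 5.
  j=5: G[1,1] ((right ∧ left) ∨ down) holds, but up fails at k=4 → not this j.
No j in the window works → until fails.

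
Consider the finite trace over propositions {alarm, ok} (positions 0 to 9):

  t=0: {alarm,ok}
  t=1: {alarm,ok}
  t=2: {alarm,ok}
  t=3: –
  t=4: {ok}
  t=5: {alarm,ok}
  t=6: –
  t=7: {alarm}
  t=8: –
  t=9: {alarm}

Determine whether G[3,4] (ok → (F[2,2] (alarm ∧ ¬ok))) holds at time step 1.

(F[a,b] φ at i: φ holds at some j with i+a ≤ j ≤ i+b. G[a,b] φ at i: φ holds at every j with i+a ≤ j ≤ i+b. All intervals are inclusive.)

Check (ok → (F[2,2] (alarm ∧ ¬ok))) at every j in [4,5]:
  j=4: antecedent true; consequent fails (none in [6,6]) → ✗
  j=5: antecedent true; consequent holds (witness at 7) → ✓
Fails at j=4 → formula fails.

No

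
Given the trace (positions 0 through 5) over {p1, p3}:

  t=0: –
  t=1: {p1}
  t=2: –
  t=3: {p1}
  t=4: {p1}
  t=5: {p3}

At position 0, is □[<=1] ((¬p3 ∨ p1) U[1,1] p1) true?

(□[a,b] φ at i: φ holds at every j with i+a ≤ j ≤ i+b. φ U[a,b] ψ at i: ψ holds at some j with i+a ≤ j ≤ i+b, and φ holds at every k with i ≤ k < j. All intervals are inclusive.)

False

Check ((¬p3 ∨ p1) U[1,1] p1) at every j in [0,1]:
  j=0: holds
  j=1: fails
Fails at j=1 → formula fails.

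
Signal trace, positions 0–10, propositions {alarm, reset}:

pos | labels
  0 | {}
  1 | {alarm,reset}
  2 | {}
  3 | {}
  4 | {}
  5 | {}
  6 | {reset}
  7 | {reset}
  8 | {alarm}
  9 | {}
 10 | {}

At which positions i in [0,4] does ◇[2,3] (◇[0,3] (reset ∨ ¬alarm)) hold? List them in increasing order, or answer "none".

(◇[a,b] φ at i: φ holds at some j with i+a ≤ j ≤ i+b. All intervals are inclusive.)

Evaluate at each i in [0,4]:
  i=0: ✓ (witness j=2)
  i=1: ✓ (witness j=3)
  i=2: ✓ (witness j=4)
  i=3: ✓ (witness j=5)
  i=4: ✓ (witness j=6)

0, 1, 2, 3, 4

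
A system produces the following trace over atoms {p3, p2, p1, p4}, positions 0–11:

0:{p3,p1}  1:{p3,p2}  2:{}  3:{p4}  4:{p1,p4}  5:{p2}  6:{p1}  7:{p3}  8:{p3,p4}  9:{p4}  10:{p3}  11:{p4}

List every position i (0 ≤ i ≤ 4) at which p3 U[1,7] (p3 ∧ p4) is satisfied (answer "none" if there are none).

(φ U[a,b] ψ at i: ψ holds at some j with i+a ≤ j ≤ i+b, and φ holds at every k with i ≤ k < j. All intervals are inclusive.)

none

Evaluate at each i in [0,4]:
  i=0: ✗ (no rhs in [1,7])
  i=1: ✗ (lhs fails at k=2 before rhs at j=8)
  i=2: ✗ (lhs fails at k=2 before rhs at j=8)
  i=3: ✗ (lhs fails at k=3 before rhs at j=8)
  i=4: ✗ (lhs fails at k=4 before rhs at j=8)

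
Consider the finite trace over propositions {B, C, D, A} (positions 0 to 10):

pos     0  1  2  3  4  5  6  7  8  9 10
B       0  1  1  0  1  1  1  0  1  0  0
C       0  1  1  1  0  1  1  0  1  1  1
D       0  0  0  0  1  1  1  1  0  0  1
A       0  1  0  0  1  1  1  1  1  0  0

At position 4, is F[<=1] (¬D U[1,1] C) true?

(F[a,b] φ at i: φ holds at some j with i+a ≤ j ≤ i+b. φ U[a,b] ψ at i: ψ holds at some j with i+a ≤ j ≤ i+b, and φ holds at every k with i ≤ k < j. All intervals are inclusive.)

Does not hold

Check (¬D U[1,1] C) at each j in [4,5]:
  j=4: fails
  j=5: fails
No position in the window satisfies it → formula fails.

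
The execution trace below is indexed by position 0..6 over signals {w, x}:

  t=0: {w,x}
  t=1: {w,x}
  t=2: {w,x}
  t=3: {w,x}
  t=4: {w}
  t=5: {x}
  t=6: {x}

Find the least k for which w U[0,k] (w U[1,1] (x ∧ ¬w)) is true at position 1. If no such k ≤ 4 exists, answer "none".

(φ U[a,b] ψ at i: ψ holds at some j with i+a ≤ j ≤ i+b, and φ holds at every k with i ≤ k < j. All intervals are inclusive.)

Need earliest j ≥ 1 with (w U[1,1] (x ∧ ¬w)), and w at every k in [1,j-1].
  j=1: rhs fails.
  j=2: rhs fails.
  j=3: rhs fails.
  j=4: rhs holds; lhs holds on [1,3]. k = 3.

3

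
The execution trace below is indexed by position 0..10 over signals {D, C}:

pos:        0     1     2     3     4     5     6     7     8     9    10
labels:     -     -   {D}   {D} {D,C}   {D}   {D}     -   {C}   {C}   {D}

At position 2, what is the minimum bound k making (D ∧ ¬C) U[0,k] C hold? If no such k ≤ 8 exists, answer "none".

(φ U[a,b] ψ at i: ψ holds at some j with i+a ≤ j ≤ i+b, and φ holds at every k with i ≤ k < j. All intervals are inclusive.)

2

Need earliest j ≥ 2 with C, and (D ∧ ¬C) at every k in [2,j-1].
  j=2: rhs fails.
  j=3: rhs fails.
  j=4: rhs holds; lhs holds on [2,3]. k = 2.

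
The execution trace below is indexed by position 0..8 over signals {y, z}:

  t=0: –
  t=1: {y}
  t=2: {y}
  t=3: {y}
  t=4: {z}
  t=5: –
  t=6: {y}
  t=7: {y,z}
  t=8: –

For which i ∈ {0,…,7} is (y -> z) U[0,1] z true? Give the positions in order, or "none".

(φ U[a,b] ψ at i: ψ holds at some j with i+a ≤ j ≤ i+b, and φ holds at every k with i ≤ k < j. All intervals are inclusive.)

Evaluate at each i in [0,7]:
  i=0: ✗ (no rhs in [0,1])
  i=1: ✗ (no rhs in [1,2])
  i=2: ✗ (no rhs in [2,3])
  i=3: ✗ (lhs fails at k=3 before rhs at j=4)
  i=4: ✓ (rhs at j=4)
  i=5: ✗ (no rhs in [5,6])
  i=6: ✗ (lhs fails at k=6 before rhs at j=7)
  i=7: ✓ (rhs at j=7)

4, 7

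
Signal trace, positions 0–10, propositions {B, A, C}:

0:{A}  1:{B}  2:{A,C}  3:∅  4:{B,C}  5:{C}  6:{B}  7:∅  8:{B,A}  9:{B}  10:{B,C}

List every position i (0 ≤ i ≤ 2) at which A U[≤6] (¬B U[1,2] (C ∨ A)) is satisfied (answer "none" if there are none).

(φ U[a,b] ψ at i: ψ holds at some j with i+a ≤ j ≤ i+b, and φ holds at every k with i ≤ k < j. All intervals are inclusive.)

2

Evaluate at each i in [0,2]:
  i=0: ✗ (lhs fails at k=1 before rhs at j=2)
  i=1: ✗ (lhs fails at k=1 before rhs at j=2)
  i=2: ✓ (rhs at j=2)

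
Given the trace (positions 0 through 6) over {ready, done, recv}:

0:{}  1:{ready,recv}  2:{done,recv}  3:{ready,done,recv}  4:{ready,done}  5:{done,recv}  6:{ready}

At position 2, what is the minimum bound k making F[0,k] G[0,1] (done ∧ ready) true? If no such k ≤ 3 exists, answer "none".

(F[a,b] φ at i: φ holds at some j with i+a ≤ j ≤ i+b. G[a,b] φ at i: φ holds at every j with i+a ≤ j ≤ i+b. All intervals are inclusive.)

Scan j = 2,3,… for G[0,1] (done ∧ ready):
  j=2: fails
  j=3: holds
First hit at j=3, so smallest k = 3-2 = 1.

1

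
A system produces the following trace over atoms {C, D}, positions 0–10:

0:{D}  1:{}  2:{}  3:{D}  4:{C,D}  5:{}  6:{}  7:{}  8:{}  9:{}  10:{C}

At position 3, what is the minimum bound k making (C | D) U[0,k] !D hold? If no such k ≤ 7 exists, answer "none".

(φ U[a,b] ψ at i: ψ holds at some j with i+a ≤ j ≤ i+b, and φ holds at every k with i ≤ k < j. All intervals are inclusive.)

2

Need earliest j ≥ 3 with !D, and (C | D) at every k in [3,j-1].
  j=3: rhs fails.
  j=4: rhs fails.
  j=5: rhs holds; lhs holds on [3,4]. k = 2.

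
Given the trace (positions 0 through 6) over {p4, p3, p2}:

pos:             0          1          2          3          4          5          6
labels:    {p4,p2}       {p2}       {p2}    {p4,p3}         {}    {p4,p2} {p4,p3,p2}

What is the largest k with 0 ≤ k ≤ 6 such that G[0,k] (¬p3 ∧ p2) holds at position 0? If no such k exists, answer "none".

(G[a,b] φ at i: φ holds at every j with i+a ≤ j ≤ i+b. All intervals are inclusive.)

(¬p3 ∧ p2) must hold from j=0 onward; find where it first fails.
  j=0: holds
  j=1: holds
  j=2: holds
  j=3: fails
Holds on [0,2], so largest k = 2.

2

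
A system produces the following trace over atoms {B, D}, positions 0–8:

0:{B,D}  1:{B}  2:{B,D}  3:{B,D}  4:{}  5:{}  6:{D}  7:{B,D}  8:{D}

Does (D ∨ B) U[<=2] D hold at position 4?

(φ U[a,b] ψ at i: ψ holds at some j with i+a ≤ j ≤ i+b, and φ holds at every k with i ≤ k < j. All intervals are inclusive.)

False

Need some j in [4,6] with D, and (D ∨ B) at every k in [4,j-1].
  j=4: D false.
  j=5: D false.
  j=6: D holds, but (D ∨ B) fails at k=4 → not this j.
No j in the window works → until fails.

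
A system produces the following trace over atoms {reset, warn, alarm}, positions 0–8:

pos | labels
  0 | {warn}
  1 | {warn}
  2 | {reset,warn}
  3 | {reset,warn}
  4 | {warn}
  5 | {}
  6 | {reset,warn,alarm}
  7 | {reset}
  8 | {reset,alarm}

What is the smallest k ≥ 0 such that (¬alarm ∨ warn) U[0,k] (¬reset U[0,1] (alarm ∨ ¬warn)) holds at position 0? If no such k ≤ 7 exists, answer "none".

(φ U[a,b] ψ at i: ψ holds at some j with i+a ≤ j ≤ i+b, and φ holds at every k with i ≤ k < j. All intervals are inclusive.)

Need earliest j ≥ 0 with (¬reset U[0,1] (alarm ∨ ¬warn)), and (¬alarm ∨ warn) at every k in [0,j-1].
  j=0: rhs fails.
  j=1: rhs fails.
  j=2: rhs fails.
  j=3: rhs fails.
  j=4: rhs holds; lhs holds on [0,3]. k = 4.

4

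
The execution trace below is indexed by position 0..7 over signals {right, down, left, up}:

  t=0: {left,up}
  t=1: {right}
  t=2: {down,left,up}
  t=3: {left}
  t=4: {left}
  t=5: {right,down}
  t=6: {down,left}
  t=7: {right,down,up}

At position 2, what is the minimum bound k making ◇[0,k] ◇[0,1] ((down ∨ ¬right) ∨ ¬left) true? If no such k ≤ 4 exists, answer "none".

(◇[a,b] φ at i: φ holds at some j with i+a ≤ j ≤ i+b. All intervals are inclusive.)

0

Scan j = 2,3,… for ◇[0,1] ((down ∨ ¬right) ∨ ¬left):
  j=2: holds
First hit at j=2, so smallest k = 2-2 = 0.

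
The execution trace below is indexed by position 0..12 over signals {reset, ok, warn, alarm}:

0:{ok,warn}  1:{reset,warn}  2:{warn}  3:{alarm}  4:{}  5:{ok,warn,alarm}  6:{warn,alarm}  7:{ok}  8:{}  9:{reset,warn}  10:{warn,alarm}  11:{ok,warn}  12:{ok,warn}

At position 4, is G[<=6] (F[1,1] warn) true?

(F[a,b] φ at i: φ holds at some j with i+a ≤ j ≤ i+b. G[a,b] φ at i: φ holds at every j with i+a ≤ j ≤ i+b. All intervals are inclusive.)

Check F[1,1] warn at every j in [4,10]:
  j=4: holds (witness at 5)
  j=5: holds (witness at 6)
  j=6: fails (none in [7,7])
  j=7: fails (none in [8,8])
  j=8: holds (witness at 9)
  j=9: holds (witness at 10)
  j=10: holds (witness at 11)
Fails at j=6 → formula fails.

False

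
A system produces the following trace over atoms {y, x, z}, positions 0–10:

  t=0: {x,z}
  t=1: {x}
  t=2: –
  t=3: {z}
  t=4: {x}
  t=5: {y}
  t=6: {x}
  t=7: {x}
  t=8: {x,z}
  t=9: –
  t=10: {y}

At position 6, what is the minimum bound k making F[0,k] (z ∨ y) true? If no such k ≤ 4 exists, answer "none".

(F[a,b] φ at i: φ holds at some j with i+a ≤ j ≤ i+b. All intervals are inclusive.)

Scan j = 6,7,… for (z ∨ y):
  j=6: fails
  j=7: fails
  j=8: holds
First hit at j=8, so smallest k = 8-6 = 2.

2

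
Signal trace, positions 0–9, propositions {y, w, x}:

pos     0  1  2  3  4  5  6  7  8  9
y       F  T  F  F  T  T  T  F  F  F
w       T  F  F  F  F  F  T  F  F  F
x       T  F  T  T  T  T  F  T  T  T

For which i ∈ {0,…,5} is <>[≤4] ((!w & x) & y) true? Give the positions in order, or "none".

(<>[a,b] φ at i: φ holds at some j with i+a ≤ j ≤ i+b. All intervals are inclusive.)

0, 1, 2, 3, 4, 5

Evaluate at each i in [0,5]:
  i=0: ✓ (witness j=4)
  i=1: ✓ (witness j=4)
  i=2: ✓ (witness j=4)
  i=3: ✓ (witness j=4)
  i=4: ✓ (witness j=4)
  i=5: ✓ (witness j=5)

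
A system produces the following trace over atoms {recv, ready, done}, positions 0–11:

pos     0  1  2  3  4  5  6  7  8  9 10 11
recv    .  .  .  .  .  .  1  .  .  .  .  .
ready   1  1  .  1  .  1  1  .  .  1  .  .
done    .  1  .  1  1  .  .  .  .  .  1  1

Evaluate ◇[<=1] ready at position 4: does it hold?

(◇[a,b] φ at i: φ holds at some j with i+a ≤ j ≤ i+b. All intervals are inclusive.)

Check ready at each j in [4,5]:
  j=4: false
  j=5: true
Found at j=5 → formula holds.

Yes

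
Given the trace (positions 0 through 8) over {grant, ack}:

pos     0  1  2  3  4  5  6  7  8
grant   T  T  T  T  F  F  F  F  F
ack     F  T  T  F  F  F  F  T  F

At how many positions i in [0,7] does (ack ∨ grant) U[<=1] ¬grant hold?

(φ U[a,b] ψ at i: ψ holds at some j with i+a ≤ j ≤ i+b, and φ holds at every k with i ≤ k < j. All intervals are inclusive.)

5

Evaluate at each i in [0,7]:
  i=0: ✗ (no rhs in [0,1])
  i=1: ✗ (no rhs in [1,2])
  i=2: ✗ (no rhs in [2,3])
  i=3: ✓ (rhs at j=4; lhs holds on [3,3])
  i=4: ✓ (rhs at j=4)
  i=5: ✓ (rhs at j=5)
  i=6: ✓ (rhs at j=6)
  i=7: ✓ (rhs at j=7)
Positions where it holds: {3, 4, 5, 6, 7} → 5.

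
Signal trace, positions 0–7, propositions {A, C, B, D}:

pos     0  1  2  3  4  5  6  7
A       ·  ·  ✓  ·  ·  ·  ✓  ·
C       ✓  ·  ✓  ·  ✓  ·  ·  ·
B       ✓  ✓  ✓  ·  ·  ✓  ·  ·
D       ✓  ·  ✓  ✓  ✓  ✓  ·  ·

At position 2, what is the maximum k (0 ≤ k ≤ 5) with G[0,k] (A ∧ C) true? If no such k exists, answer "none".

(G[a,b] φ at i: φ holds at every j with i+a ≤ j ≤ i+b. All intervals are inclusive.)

(A ∧ C) must hold from j=2 onward; find where it first fails.
  j=2: holds
  j=3: fails
Holds on [2,2], so largest k = 0.

0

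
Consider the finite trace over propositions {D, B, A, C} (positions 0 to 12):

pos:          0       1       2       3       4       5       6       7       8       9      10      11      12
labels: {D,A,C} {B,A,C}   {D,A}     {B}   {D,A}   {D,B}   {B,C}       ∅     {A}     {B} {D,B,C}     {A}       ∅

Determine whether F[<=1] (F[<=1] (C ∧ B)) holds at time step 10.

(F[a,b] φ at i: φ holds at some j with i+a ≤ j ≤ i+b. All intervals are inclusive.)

Check F[<=1] (C ∧ B) at each j in [10,11]:
  j=10: holds (witness at 10)
  j=11: fails (none in [11,12])
Found at j=10 → formula holds.

True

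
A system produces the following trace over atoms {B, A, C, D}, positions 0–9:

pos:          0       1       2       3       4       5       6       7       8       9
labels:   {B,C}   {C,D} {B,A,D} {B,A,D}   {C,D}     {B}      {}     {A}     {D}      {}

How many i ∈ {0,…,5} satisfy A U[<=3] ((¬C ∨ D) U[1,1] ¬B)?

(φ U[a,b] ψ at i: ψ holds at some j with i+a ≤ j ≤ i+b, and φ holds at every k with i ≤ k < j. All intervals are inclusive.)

3

Evaluate at each i in [0,5]:
  i=0: ✗ (lhs fails at k=0 before rhs at j=3)
  i=1: ✗ (lhs fails at k=1 before rhs at j=3)
  i=2: ✓ (rhs at j=3; lhs holds on [2,2])
  i=3: ✓ (rhs at j=3)
  i=4: ✗ (lhs fails at k=4 before rhs at j=5)
  i=5: ✓ (rhs at j=5)
Positions where it holds: {2, 3, 5} → 3.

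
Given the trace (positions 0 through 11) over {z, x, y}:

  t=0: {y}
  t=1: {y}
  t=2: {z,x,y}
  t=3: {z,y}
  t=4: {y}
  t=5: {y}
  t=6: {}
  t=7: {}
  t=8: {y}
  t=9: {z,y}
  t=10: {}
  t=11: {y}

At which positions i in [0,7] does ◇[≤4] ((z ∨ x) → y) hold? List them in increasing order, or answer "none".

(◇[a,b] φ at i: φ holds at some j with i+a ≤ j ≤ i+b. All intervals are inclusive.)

0, 1, 2, 3, 4, 5, 6, 7

Evaluate at each i in [0,7]:
  i=0: ✓ (witness j=0)
  i=1: ✓ (witness j=1)
  i=2: ✓ (witness j=2)
  i=3: ✓ (witness j=3)
  i=4: ✓ (witness j=4)
  i=5: ✓ (witness j=5)
  i=6: ✓ (witness j=6)
  i=7: ✓ (witness j=7)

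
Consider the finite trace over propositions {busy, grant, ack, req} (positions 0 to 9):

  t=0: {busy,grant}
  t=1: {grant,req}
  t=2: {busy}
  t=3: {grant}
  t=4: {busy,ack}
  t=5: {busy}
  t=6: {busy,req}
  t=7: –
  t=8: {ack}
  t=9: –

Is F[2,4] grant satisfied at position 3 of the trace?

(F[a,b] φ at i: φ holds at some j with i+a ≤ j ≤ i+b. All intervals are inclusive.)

Check grant at each j in [5,7]:
  j=5: false
  j=6: false
  j=7: false
No position in the window satisfies it → formula fails.

Does not hold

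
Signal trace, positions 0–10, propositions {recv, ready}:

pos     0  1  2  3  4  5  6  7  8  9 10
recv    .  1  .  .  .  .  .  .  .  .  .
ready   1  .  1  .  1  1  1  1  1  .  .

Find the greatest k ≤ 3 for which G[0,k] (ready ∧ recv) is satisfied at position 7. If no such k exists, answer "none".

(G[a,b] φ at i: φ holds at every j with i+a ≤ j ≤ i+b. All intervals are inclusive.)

none

(ready ∧ recv) must hold from j=7 onward; find where it first fails.
  j=7: fails → no k works.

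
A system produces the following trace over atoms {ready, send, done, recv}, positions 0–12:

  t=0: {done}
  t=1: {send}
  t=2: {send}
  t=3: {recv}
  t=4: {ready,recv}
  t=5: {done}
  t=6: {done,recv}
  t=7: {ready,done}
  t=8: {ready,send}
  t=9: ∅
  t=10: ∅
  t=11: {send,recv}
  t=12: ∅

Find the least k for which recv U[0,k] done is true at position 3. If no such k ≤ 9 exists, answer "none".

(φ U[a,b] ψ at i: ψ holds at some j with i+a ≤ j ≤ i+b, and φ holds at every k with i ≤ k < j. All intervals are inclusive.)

Need earliest j ≥ 3 with done, and recv at every k in [3,j-1].
  j=3: rhs fails.
  j=4: rhs fails.
  j=5: rhs holds; lhs holds on [3,4]. k = 2.

2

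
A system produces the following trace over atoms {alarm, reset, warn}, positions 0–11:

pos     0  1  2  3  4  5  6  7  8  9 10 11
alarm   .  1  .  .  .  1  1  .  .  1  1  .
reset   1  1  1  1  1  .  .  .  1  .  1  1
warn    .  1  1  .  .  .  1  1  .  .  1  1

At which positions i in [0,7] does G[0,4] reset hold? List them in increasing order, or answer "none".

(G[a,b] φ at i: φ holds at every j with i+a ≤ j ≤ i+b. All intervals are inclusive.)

Evaluate at each i in [0,7]:
  i=0: ✓ (all of [0,4])
  i=1: ✗ (fails at j=5)
  i=2: ✗ (fails at j=5)
  i=3: ✗ (fails at j=5)
  i=4: ✗ (fails at j=5)
  i=5: ✗ (fails at j=5)
  i=6: ✗ (fails at j=6)
  i=7: ✗ (fails at j=7)

0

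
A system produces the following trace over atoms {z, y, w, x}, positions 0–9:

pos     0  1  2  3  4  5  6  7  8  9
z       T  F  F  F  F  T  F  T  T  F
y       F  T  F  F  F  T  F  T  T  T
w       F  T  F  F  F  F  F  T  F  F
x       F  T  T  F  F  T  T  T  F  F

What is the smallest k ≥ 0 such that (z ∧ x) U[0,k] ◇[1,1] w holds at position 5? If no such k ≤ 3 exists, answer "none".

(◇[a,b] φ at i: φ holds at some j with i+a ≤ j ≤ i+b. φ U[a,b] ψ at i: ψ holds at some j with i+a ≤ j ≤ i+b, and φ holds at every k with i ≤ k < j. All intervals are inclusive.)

Need earliest j ≥ 5 with ◇[1,1] w, and (z ∧ x) at every k in [5,j-1].
  j=5: rhs fails.
  j=6: rhs holds; lhs holds on [5,5]. k = 1.

1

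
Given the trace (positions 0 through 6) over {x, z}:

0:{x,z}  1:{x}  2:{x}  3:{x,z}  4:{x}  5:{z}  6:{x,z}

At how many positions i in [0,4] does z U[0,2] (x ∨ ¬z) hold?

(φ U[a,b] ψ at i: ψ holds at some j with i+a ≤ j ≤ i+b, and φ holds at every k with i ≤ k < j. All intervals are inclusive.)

Evaluate at each i in [0,4]:
  i=0: ✓ (rhs at j=0)
  i=1: ✓ (rhs at j=1)
  i=2: ✓ (rhs at j=2)
  i=3: ✓ (rhs at j=3)
  i=4: ✓ (rhs at j=4)
Positions where it holds: {0, 1, 2, 3, 4} → 5.

5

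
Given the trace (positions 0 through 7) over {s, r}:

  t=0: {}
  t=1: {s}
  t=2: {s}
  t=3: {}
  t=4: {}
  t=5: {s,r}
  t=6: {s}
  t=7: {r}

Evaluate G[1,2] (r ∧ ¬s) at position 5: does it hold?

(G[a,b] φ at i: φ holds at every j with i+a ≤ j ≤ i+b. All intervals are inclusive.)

False

Check (r ∧ ¬s) at every j in [6,7]:
  j=6: false
  j=7: true
Fails at j=6 → formula fails.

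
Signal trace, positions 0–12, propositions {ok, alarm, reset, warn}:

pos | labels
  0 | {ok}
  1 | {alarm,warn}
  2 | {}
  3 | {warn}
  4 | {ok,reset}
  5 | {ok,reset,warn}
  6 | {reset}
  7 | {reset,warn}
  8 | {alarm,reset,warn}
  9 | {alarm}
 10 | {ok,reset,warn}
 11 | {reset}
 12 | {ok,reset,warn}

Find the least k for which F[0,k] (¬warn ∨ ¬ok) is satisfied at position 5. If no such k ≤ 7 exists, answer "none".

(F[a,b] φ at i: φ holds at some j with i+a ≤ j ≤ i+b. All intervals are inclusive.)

Scan j = 5,6,… for (¬warn ∨ ¬ok):
  j=5: fails
  j=6: holds
First hit at j=6, so smallest k = 6-5 = 1.

1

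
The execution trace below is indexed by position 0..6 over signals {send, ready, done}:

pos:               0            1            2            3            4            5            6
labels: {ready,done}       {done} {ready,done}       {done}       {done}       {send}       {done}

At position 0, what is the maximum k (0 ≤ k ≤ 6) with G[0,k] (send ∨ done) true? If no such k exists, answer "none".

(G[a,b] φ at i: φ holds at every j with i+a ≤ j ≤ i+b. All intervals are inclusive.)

(send ∨ done) must hold from j=0 onward; find where it first fails.
  j=0: holds
  j=1: holds
  j=2: holds
  j=3: holds
  j=4: holds
  j=5: holds
  j=6: holds
Holds through j=6; largest k = 6.

6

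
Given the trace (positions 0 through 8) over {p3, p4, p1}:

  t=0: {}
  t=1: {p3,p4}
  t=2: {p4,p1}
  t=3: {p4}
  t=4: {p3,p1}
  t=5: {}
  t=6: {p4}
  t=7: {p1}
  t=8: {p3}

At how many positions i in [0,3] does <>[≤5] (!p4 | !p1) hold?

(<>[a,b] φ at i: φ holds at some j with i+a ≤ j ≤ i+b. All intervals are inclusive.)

4

Evaluate at each i in [0,3]:
  i=0: ✓ (witness j=0)
  i=1: ✓ (witness j=1)
  i=2: ✓ (witness j=3)
  i=3: ✓ (witness j=3)
Positions where it holds: {0, 1, 2, 3} → 4.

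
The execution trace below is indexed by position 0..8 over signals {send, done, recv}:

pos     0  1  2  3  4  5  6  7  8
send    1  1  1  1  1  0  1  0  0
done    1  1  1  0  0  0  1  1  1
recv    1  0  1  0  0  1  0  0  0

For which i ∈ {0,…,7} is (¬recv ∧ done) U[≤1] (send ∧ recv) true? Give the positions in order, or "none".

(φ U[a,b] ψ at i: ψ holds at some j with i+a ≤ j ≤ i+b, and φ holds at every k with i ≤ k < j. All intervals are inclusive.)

0, 1, 2

Evaluate at each i in [0,7]:
  i=0: ✓ (rhs at j=0)
  i=1: ✓ (rhs at j=2; lhs holds on [1,1])
  i=2: ✓ (rhs at j=2)
  i=3: ✗ (no rhs in [3,4])
  i=4: ✗ (no rhs in [4,5])
  i=5: ✗ (no rhs in [5,6])
  i=6: ✗ (no rhs in [6,7])
  i=7: ✗ (no rhs in [7,8])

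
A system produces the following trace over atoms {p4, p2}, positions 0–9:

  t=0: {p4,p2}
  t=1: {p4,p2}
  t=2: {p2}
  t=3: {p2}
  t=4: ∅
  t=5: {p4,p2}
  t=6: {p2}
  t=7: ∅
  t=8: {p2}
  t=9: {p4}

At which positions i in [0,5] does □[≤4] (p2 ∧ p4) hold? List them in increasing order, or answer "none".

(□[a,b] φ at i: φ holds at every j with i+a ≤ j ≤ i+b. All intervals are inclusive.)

none

Evaluate at each i in [0,5]:
  i=0: ✗ (fails at j=2)
  i=1: ✗ (fails at j=2)
  i=2: ✗ (fails at j=2)
  i=3: ✗ (fails at j=3)
  i=4: ✗ (fails at j=4)
  i=5: ✗ (fails at j=6)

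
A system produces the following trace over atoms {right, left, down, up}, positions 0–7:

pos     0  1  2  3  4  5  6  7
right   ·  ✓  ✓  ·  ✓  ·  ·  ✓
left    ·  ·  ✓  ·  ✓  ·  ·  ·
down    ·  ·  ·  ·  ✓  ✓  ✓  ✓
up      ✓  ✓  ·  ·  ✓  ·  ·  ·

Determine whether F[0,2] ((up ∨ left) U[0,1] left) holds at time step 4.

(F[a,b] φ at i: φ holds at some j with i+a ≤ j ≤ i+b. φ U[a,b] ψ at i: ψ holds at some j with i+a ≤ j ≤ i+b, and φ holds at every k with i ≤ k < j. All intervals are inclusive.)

True

Check ((up ∨ left) U[0,1] left) at each j in [4,6]:
  j=4: holds
  j=5: fails
  j=6: fails
Found at j=4 → formula holds.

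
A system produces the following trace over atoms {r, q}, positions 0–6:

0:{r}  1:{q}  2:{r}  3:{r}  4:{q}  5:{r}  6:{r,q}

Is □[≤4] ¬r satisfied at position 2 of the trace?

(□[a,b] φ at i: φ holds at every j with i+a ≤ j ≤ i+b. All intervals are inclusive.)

No

Check ¬r at every j in [2,6]:
  j=2: false
  j=3: false
  j=4: true
  j=5: false
  j=6: false
Fails at j=2 → formula fails.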